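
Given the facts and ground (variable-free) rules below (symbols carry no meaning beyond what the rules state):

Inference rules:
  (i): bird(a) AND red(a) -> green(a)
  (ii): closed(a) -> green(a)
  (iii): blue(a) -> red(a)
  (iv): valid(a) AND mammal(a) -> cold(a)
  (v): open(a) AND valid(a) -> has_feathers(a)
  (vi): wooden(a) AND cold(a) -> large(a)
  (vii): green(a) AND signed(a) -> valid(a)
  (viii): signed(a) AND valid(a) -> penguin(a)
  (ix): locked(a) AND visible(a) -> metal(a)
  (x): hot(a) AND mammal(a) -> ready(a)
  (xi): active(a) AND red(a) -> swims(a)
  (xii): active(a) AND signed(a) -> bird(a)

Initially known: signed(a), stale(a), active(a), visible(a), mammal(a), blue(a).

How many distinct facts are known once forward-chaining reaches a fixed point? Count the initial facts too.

[1] (iii) [blue(a) -> red(a)]; (xii) [active(a) AND signed(a) -> bird(a)]. ⇒ new: red(a), bird(a).
[2] (i) [bird(a) AND red(a) -> green(a)]; (xi) [active(a) AND red(a) -> swims(a)]. ⇒ new: green(a), swims(a).
[3] (vii) [green(a) AND signed(a) -> valid(a)]. ⇒ new: valid(a).
[4] (iv) [valid(a) AND mammal(a) -> cold(a)]; (viii) [signed(a) AND valid(a) -> penguin(a)]. ⇒ new: cold(a), penguin(a).
Closure: {active(a), bird(a), blue(a), cold(a), green(a), mammal(a), penguin(a), red(a), signed(a), stale(a), swims(a), valid(a), visible(a)} — 13 facts.

13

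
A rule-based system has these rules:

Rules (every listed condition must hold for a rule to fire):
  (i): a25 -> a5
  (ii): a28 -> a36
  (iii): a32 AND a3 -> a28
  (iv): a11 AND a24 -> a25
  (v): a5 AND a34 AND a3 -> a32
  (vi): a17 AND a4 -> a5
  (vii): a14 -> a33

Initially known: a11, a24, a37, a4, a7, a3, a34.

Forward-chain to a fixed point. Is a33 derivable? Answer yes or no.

[1] (iv) [a11 AND a24 -> a25]. ⇒ new: a25.
[2] (i) [a25 -> a5]. ⇒ new: a5.
[3] (v) [a5 AND a34 AND a3 -> a32]. ⇒ new: a32.
[4] (iii) [a32 AND a3 -> a28]. ⇒ new: a28.
[5] (ii) [a28 -> a36]. ⇒ new: a36.
Fixed point reached. a33 is concluded only by (vii); (vii) needs a14 (never derived).

no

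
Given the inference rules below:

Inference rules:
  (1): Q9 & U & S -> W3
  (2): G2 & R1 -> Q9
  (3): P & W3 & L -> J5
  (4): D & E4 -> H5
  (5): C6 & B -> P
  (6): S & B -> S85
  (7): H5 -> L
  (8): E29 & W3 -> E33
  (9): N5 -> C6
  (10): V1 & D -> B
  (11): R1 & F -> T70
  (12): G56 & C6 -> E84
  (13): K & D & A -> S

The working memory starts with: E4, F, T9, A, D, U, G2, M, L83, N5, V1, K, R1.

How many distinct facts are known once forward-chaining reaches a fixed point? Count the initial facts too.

24

[1] (2) [G2 & R1 -> Q9]; (4) [D & E4 -> H5]; (9) [N5 -> C6]; (10) [V1 & D -> B]; (11) [R1 & F -> T70]; (13) [K & D & A -> S]. ⇒ new: Q9, H5, C6, B, T70, S.
[2] (1) [Q9 & U & S -> W3]; (5) [C6 & B -> P]; (6) [S & B -> S85]; (7) [H5 -> L]. ⇒ new: W3, P, S85, L.
[3] (3) [P & W3 & L -> J5]. ⇒ new: J5.
Closure: {A, B, C6, D, E4, F, G2, H5, J5, K, L, L83, M, N5, P, Q9, R1, S, S85, T70, T9, U, V1, W3} — 24 facts.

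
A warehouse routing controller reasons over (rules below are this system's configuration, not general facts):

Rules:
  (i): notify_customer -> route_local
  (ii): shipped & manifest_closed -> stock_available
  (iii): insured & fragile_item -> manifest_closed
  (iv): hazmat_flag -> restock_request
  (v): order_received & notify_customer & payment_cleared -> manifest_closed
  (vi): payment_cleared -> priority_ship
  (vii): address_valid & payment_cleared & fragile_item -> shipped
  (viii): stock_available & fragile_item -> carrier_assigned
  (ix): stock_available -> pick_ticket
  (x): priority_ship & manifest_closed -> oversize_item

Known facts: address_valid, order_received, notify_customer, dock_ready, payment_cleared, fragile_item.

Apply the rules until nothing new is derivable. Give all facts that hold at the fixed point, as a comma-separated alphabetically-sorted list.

Round 1: (i) [notify_customer -> route_local]; (v) [order_received & notify_customer & payment_cleared -> manifest_closed]; (vi) [payment_cleared -> priority_ship]; (vii) [address_valid & payment_cleared & fragile_item -> shipped]. New: route_local, manifest_closed, priority_ship, shipped.
Round 2: (ii) [shipped & manifest_closed -> stock_available]; (x) [priority_ship & manifest_closed -> oversize_item]. New: stock_available, oversize_item.
Round 3: (viii) [stock_available & fragile_item -> carrier_assigned]; (ix) [stock_available -> pick_ticket]. New: carrier_assigned, pick_ticket.

address_valid, carrier_assigned, dock_ready, fragile_item, manifest_closed, notify_customer, order_received, oversize_item, payment_cleared, pick_ticket, priority_ship, route_local, shipped, stock_available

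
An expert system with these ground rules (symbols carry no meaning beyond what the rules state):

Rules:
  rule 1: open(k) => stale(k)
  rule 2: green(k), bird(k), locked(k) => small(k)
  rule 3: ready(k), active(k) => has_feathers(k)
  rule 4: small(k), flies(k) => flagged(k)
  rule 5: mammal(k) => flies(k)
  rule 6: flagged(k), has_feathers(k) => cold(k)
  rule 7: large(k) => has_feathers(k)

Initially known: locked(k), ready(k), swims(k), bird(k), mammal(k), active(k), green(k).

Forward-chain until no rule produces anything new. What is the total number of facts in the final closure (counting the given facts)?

Round 1 fires rule 2, rule 3, rule 5, giving small(k), has_feathers(k), flies(k).
Round 2 fires rule 4, giving flagged(k).
Round 3 fires rule 6, giving cold(k).
Closure: {active(k), bird(k), cold(k), flagged(k), flies(k), green(k), has_feathers(k), locked(k), mammal(k), ready(k), small(k), swims(k)} — 12 facts.

12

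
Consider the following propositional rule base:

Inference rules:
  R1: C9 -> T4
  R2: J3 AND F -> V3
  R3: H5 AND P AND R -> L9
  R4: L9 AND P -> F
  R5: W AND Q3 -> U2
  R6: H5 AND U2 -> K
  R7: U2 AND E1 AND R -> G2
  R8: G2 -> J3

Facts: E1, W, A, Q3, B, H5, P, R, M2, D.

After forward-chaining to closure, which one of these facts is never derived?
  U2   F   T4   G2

T4

[1] R3 [H5 AND P AND R -> L9]; R5 [W AND Q3 -> U2]. ⇒ new: L9, U2.
[2] R4 [L9 AND P -> F]; R6 [H5 AND U2 -> K]; R7 [U2 AND E1 AND R -> G2]. ⇒ new: F, K, G2.
[3] R8 [G2 -> J3]. ⇒ new: J3.
[4] R2 [J3 AND F -> V3]. ⇒ new: V3.
Derived: G2 (round 2), U2 (round 1), F (round 2). T4 never appears in any round.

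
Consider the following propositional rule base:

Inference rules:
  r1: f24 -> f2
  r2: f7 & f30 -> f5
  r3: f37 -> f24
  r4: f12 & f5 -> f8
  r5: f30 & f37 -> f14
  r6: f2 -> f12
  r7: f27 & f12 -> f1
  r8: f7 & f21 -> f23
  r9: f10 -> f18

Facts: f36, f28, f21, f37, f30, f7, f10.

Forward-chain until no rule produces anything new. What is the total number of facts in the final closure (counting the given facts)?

Round 1 — r2, r3, r5, r8, r9, derive f5, f24, f14, f23, f18.
Round 2 — r1, derive f2.
Round 3 — r6, derive f12.
Round 4 — r4, derive f8.
Closure: {f10, f12, f14, f18, f2, f21, f23, f24, f28, f30, f36, f37, f5, f7, f8} — 15 facts.

15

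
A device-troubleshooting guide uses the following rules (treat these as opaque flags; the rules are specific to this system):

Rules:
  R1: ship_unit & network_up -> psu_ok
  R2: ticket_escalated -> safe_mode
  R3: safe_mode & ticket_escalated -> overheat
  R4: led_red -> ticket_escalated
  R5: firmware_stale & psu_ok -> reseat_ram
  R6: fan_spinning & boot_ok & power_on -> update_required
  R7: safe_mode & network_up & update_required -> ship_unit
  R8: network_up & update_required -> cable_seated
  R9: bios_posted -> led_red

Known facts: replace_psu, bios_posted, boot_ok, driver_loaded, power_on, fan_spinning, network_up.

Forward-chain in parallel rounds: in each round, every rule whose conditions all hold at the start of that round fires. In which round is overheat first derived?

Round 1 fires R6, R9, giving update_required, led_red.
Round 2 fires R4, R8, giving ticket_escalated, cable_seated.
Round 3 fires R2, giving safe_mode.
Round 4 fires R3, R7, giving overheat, ship_unit.
overheat first appears in round 4.

4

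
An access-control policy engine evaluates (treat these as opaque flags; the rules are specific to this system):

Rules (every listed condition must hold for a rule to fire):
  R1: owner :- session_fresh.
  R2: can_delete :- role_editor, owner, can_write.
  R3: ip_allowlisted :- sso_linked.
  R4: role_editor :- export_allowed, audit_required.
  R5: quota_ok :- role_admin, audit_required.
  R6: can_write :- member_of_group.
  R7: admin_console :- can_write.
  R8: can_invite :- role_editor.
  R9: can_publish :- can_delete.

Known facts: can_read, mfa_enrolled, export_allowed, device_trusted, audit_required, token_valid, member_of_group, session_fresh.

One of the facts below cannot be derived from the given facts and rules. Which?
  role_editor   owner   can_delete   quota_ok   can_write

Round 1: R1 [owner :- session_fresh.]; R4 [role_editor :- export_allowed, audit_required.]; R6 [can_write :- member_of_group.]. New: owner, role_editor, can_write.
Round 2: R2 [can_delete :- role_editor, owner, can_write.]; R7 [admin_console :- can_write.]; R8 [can_invite :- role_editor.]. New: can_delete, admin_console, can_invite.
Round 3: R9 [can_publish :- can_delete.]. New: can_publish.
Derived: can_delete (round 2), can_write (round 1), owner (round 1), role_editor (round 1). quota_ok never appears in any round.

quota_ok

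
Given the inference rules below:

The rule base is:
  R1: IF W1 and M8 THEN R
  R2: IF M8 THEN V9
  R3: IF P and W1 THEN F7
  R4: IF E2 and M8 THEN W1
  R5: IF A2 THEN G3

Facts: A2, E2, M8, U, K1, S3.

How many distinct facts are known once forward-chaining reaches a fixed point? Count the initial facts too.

Round 1: R2 [IF M8 THEN V9]; R4 [IF E2 and M8 THEN W1]; R5 [IF A2 THEN G3]. Adds V9, W1, G3.
Round 2: R1 [IF W1 and M8 THEN R]. Adds R.
Closure: {A2, E2, G3, K1, M8, R, S3, U, V9, W1} — 10 facts.

10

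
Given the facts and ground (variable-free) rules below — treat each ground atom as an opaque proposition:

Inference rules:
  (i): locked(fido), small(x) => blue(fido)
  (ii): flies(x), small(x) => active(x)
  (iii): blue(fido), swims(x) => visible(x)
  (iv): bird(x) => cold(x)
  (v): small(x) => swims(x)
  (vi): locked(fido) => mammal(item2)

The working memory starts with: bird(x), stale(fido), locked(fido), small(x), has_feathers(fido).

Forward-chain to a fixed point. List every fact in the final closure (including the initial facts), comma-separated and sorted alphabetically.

bird(x), blue(fido), cold(x), has_feathers(fido), locked(fido), mammal(item2), small(x), stale(fido), swims(x), visible(x)

[1] (i) [locked(fido), small(x) => blue(fido)]; (iv) [bird(x) => cold(x)]; (v) [small(x) => swims(x)]; (vi) [locked(fido) => mammal(item2)]. ⇒ new: blue(fido), cold(x), swims(x), mammal(item2).
[2] (iii) [blue(fido), swims(x) => visible(x)]. ⇒ new: visible(x).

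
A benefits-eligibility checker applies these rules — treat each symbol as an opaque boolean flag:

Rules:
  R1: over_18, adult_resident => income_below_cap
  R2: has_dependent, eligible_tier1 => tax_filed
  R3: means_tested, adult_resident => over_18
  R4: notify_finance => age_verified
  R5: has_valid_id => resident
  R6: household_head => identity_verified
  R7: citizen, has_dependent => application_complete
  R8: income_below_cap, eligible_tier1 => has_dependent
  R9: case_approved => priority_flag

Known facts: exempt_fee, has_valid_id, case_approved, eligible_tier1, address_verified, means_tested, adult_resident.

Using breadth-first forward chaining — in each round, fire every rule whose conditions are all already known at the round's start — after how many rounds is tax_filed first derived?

[1] R3 [means_tested, adult_resident => over_18]; R5 [has_valid_id => resident]; R9 [case_approved => priority_flag]. ⇒ new: over_18, resident, priority_flag.
[2] R1 [over_18, adult_resident => income_below_cap]. ⇒ new: income_below_cap.
[3] R8 [income_below_cap, eligible_tier1 => has_dependent]. ⇒ new: has_dependent.
[4] R2 [has_dependent, eligible_tier1 => tax_filed]. ⇒ new: tax_filed.
tax_filed first appears in round 4.

4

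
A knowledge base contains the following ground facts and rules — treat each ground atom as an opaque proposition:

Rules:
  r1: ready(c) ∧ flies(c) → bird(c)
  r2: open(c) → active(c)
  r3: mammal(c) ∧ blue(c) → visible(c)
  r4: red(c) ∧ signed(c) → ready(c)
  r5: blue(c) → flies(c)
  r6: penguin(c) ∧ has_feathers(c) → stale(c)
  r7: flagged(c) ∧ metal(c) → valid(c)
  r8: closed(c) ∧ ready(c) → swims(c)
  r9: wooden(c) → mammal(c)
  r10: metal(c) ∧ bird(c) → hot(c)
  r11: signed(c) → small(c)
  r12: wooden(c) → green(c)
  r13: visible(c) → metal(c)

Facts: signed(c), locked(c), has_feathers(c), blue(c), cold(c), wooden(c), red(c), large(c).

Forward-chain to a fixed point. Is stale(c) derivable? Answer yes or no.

no

[1] r4 [red(c) ∧ signed(c) → ready(c)]; r5 [blue(c) → flies(c)]; r9 [wooden(c) → mammal(c)]; r11 [signed(c) → small(c)]; r12 [wooden(c) → green(c)]. ⇒ new: ready(c), flies(c), mammal(c), small(c), green(c).
[2] r1 [ready(c) ∧ flies(c) → bird(c)]; r3 [mammal(c) ∧ blue(c) → visible(c)]. ⇒ new: bird(c), visible(c).
[3] r13 [visible(c) → metal(c)]. ⇒ new: metal(c).
[4] r10 [metal(c) ∧ bird(c) → hot(c)]. ⇒ new: hot(c).
Fixed point reached. stale(c) is concluded only by r6; r6 needs penguin(c) (never derived).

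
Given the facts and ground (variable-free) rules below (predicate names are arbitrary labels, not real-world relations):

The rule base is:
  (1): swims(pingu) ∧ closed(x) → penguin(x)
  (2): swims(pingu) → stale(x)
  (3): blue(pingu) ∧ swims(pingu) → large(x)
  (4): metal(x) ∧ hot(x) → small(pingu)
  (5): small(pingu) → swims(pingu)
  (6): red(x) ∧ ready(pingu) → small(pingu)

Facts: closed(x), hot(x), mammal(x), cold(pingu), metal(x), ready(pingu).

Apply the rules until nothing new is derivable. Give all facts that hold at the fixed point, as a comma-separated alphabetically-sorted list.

[1] (4) [metal(x) ∧ hot(x) → small(pingu)]. ⇒ new: small(pingu).
[2] (5) [small(pingu) → swims(pingu)]. ⇒ new: swims(pingu).
[3] (1) [swims(pingu) ∧ closed(x) → penguin(x)]; (2) [swims(pingu) → stale(x)]. ⇒ new: penguin(x), stale(x).

closed(x), cold(pingu), hot(x), mammal(x), metal(x), penguin(x), ready(pingu), small(pingu), stale(x), swims(pingu)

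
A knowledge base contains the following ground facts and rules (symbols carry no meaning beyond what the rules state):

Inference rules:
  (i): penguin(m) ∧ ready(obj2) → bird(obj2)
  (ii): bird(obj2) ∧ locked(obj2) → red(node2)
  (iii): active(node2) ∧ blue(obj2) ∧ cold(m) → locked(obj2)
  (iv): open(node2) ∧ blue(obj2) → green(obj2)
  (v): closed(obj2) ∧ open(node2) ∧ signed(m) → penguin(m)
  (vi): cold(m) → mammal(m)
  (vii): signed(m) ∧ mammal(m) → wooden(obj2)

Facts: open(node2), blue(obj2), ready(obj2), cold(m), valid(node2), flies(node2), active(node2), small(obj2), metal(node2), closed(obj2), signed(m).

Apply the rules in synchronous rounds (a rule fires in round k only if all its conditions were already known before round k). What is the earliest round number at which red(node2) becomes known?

Round 1 — (iii), (iv), (v), (vi), derive locked(obj2), green(obj2), penguin(m), mammal(m).
Round 2 — (i), (vii), derive bird(obj2), wooden(obj2).
Round 3 — (ii), derive red(node2).
red(node2) first appears in round 3.

3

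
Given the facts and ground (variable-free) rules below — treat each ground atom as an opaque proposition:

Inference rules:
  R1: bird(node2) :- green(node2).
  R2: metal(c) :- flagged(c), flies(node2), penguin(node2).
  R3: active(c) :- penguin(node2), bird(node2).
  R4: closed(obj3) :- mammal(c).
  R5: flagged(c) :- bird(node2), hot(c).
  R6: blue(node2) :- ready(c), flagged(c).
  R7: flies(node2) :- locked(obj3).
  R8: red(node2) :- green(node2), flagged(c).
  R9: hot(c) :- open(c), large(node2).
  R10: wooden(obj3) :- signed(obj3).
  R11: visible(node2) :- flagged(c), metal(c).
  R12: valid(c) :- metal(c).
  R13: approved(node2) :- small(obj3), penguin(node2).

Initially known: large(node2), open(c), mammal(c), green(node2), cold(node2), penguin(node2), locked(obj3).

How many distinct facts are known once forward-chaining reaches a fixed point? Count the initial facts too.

Round 1 — R1, R4, R7, R9, derive bird(node2), closed(obj3), flies(node2), hot(c).
Round 2 — R3, R5, derive active(c), flagged(c).
Round 3 — R2, R8, derive metal(c), red(node2).
Round 4 — R11, R12, derive visible(node2), valid(c).
Closure: {active(c), bird(node2), closed(obj3), cold(node2), flagged(c), flies(node2), green(node2), hot(c), large(node2), locked(obj3), mammal(c), metal(c), open(c), penguin(node2), red(node2), valid(c), visible(node2)} — 17 facts.

17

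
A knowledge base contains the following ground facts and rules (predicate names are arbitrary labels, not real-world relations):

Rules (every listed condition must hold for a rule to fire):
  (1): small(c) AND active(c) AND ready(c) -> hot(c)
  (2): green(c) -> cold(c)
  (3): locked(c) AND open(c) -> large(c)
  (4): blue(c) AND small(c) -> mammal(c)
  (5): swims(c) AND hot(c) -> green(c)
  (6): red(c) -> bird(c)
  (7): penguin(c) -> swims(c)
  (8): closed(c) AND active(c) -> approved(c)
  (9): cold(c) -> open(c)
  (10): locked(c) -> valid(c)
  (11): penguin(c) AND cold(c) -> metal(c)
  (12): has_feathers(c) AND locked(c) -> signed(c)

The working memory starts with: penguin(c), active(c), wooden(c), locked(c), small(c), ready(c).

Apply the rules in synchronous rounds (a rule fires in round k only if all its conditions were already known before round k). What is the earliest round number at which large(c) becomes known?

Round 1 — (1), (7), (10), derive hot(c), swims(c), valid(c).
Round 2 — (5), derive green(c).
Round 3 — (2), derive cold(c).
Round 4 — (9), (11), derive open(c), metal(c).
Round 5 — (3), derive large(c).
large(c) first appears in round 5.

5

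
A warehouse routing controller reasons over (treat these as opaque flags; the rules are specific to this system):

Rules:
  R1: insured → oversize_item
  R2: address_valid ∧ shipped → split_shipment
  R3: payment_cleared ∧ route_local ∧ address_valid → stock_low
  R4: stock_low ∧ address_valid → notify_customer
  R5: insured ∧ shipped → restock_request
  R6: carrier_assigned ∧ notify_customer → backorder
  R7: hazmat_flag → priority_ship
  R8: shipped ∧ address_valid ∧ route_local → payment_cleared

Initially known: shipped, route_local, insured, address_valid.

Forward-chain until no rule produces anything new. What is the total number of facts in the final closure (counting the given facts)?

10

Round 1: R1 [insured → oversize_item]; R2 [address_valid ∧ shipped → split_shipment]; R5 [insured ∧ shipped → restock_request]; R8 [shipped ∧ address_valid ∧ route_local → payment_cleared]. New: oversize_item, split_shipment, restock_request, payment_cleared.
Round 2: R3 [payment_cleared ∧ route_local ∧ address_valid → stock_low]. New: stock_low.
Round 3: R4 [stock_low ∧ address_valid → notify_customer]. New: notify_customer.
Closure: {address_valid, insured, notify_customer, oversize_item, payment_cleared, restock_request, route_local, shipped, split_shipment, stock_low} — 10 facts.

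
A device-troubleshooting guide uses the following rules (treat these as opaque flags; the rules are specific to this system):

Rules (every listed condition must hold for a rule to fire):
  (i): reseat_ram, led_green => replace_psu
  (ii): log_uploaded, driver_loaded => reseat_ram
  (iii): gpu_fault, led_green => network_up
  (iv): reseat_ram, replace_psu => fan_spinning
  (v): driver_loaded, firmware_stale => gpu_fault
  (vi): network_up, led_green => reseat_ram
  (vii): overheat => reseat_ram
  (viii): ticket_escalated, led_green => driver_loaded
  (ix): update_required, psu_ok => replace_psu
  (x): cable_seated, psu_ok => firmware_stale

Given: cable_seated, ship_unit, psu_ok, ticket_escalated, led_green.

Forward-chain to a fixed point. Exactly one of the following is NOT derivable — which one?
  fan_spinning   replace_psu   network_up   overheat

Round 1: (viii) [ticket_escalated, led_green => driver_loaded]; (x) [cable_seated, psu_ok => firmware_stale]. New: driver_loaded, firmware_stale.
Round 2: (v) [driver_loaded, firmware_stale => gpu_fault]. New: gpu_fault.
Round 3: (iii) [gpu_fault, led_green => network_up]. New: network_up.
Round 4: (vi) [network_up, led_green => reseat_ram]. New: reseat_ram.
Round 5: (i) [reseat_ram, led_green => replace_psu]. New: replace_psu.
Round 6: (iv) [reseat_ram, replace_psu => fan_spinning]. New: fan_spinning.
Derived: replace_psu (round 5), network_up (round 3), fan_spinning (round 6). overheat never appears in any round.

overheat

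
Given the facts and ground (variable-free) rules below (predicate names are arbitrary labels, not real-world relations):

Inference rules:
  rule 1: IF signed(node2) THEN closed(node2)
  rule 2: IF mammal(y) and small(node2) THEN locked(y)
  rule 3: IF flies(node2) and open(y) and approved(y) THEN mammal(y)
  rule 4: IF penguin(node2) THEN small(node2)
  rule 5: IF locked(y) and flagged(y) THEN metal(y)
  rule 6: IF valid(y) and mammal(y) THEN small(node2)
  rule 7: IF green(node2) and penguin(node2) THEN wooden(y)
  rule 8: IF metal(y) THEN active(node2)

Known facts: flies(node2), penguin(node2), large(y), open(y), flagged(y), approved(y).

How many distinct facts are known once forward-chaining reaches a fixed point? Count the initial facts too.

Round 1 — rule 3, rule 4, derive mammal(y), small(node2).
Round 2 — rule 2, derive locked(y).
Round 3 — rule 5, derive metal(y).
Round 4 — rule 8, derive active(node2).
Closure: {active(node2), approved(y), flagged(y), flies(node2), large(y), locked(y), mammal(y), metal(y), open(y), penguin(node2), small(node2)} — 11 facts.

11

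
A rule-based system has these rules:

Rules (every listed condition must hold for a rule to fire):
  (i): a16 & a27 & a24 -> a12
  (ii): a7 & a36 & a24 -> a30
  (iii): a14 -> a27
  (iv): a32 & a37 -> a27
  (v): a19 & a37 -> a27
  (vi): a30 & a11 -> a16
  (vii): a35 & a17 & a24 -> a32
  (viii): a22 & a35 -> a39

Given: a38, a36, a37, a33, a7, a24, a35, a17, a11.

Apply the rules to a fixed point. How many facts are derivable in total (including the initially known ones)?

14

Round 1 — (ii), (vii), derive a30, a32.
Round 2 — (iv), (vi), derive a27, a16.
Round 3 — (i), derive a12.
Closure: {a11, a12, a16, a17, a24, a27, a30, a32, a33, a35, a36, a37, a38, a7} — 14 facts.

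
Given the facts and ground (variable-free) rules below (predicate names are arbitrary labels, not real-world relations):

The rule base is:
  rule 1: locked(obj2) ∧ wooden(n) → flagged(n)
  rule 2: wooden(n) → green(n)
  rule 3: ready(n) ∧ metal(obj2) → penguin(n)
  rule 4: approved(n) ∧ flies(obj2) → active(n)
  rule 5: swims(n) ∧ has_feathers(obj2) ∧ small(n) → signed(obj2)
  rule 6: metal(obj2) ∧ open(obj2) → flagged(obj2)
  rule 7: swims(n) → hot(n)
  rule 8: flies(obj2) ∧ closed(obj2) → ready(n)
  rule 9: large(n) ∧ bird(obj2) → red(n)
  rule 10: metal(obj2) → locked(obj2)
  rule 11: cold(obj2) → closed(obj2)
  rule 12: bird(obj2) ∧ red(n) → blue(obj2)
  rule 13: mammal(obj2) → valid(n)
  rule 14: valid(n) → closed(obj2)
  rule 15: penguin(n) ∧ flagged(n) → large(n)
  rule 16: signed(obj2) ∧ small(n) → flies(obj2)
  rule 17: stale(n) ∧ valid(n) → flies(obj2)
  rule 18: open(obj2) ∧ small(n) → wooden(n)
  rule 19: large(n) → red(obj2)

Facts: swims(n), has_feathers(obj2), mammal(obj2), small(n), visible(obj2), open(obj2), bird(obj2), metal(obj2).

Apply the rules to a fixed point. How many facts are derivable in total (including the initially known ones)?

24

[1] rule 5 [swims(n) ∧ has_feathers(obj2) ∧ small(n) → signed(obj2)]; rule 6 [metal(obj2) ∧ open(obj2) → flagged(obj2)]; rule 7 [swims(n) → hot(n)]; rule 10 [metal(obj2) → locked(obj2)]; rule 13 [mammal(obj2) → valid(n)]; rule 18 [open(obj2) ∧ small(n) → wooden(n)]. ⇒ new: signed(obj2), flagged(obj2), hot(n), locked(obj2), valid(n), wooden(n).
[2] rule 1 [locked(obj2) ∧ wooden(n) → flagged(n)]; rule 2 [wooden(n) → green(n)]; rule 14 [valid(n) → closed(obj2)]; rule 16 [signed(obj2) ∧ small(n) → flies(obj2)]. ⇒ new: flagged(n), green(n), closed(obj2), flies(obj2).
[3] rule 8 [flies(obj2) ∧ closed(obj2) → ready(n)]. ⇒ new: ready(n).
[4] rule 3 [ready(n) ∧ metal(obj2) → penguin(n)]. ⇒ new: penguin(n).
[5] rule 15 [penguin(n) ∧ flagged(n) → large(n)]. ⇒ new: large(n).
[6] rule 9 [large(n) ∧ bird(obj2) → red(n)]; rule 19 [large(n) → red(obj2)]. ⇒ new: red(n), red(obj2).
[7] rule 12 [bird(obj2) ∧ red(n) → blue(obj2)]. ⇒ new: blue(obj2).
Closure: {bird(obj2), blue(obj2), closed(obj2), flagged(n), flagged(obj2), flies(obj2), green(n), has_feathers(obj2), hot(n), large(n), locked(obj2), mammal(obj2), metal(obj2), open(obj2), penguin(n), ready(n), red(n), red(obj2), signed(obj2), small(n), swims(n), valid(n), visible(obj2), wooden(n)} — 24 facts.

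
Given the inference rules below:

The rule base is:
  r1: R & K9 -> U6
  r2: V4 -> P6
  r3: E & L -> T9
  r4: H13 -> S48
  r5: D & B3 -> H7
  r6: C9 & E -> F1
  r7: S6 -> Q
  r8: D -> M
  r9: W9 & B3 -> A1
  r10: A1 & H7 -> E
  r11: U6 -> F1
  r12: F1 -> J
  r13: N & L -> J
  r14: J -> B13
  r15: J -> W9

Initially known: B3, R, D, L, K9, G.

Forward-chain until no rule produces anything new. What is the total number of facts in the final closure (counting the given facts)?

16

Round 1: r1 [R & K9 -> U6]; r5 [D & B3 -> H7]; r8 [D -> M]. New: U6, H7, M.
Round 2: r11 [U6 -> F1]. New: F1.
Round 3: r12 [F1 -> J]. New: J.
Round 4: r14 [J -> B13]; r15 [J -> W9]. New: B13, W9.
Round 5: r9 [W9 & B3 -> A1]. New: A1.
Round 6: r10 [A1 & H7 -> E]. New: E.
Round 7: r3 [E & L -> T9]. New: T9.
Closure: {A1, B13, B3, D, E, F1, G, H7, J, K9, L, M, R, T9, U6, W9} — 16 facts.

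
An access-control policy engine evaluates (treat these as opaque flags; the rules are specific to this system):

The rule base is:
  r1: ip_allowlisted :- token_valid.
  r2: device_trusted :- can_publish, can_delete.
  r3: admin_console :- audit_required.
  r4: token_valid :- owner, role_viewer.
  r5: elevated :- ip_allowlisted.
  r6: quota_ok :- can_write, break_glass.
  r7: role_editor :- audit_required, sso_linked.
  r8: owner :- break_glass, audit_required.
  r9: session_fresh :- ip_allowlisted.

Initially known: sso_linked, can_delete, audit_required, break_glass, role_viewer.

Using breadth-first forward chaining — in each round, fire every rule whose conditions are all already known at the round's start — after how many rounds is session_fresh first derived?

[1] r3 [admin_console :- audit_required.]; r7 [role_editor :- audit_required, sso_linked.]; r8 [owner :- break_glass, audit_required.]. ⇒ new: admin_console, role_editor, owner.
[2] r4 [token_valid :- owner, role_viewer.]. ⇒ new: token_valid.
[3] r1 [ip_allowlisted :- token_valid.]. ⇒ new: ip_allowlisted.
[4] r5 [elevated :- ip_allowlisted.]; r9 [session_fresh :- ip_allowlisted.]. ⇒ new: elevated, session_fresh.
session_fresh first appears in round 4.

4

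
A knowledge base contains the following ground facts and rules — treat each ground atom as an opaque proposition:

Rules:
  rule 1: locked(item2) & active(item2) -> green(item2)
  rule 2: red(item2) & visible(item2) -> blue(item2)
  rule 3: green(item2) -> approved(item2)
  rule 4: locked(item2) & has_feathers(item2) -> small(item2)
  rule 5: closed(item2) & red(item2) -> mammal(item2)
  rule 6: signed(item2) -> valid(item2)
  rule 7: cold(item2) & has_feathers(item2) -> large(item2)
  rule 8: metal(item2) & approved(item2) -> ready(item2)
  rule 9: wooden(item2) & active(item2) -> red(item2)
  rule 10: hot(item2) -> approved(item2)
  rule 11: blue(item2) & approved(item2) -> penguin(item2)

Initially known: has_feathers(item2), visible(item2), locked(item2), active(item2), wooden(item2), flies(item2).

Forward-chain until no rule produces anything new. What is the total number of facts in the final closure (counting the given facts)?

12

Round 1: rule 1 [locked(item2) & active(item2) -> green(item2)]; rule 4 [locked(item2) & has_feathers(item2) -> small(item2)]; rule 9 [wooden(item2) & active(item2) -> red(item2)]. New: green(item2), small(item2), red(item2).
Round 2: rule 2 [red(item2) & visible(item2) -> blue(item2)]; rule 3 [green(item2) -> approved(item2)]. New: blue(item2), approved(item2).
Round 3: rule 11 [blue(item2) & approved(item2) -> penguin(item2)]. New: penguin(item2).
Closure: {active(item2), approved(item2), blue(item2), flies(item2), green(item2), has_feathers(item2), locked(item2), penguin(item2), red(item2), small(item2), visible(item2), wooden(item2)} — 12 facts.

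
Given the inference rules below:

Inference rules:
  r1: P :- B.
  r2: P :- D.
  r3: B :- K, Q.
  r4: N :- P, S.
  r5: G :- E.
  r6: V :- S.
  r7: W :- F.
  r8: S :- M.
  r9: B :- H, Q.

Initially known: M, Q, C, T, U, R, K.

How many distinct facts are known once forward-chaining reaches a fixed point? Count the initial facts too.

Round 1: r3 [B :- K, Q.]; r8 [S :- M.]. New: B, S.
Round 2: r1 [P :- B.]; r6 [V :- S.]. New: P, V.
Round 3: r4 [N :- P, S.]. New: N.
Closure: {B, C, K, M, N, P, Q, R, S, T, U, V} — 12 facts.

12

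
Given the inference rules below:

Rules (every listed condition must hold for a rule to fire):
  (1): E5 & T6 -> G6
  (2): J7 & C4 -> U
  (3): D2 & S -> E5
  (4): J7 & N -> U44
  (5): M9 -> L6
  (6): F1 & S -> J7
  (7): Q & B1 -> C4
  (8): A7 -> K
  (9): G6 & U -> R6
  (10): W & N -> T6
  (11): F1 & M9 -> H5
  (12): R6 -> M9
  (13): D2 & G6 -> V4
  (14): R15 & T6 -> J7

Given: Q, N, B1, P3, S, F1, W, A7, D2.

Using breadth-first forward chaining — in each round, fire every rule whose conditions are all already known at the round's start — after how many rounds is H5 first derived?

5

Round 1 — (3), (6), (7), (8), (10), derive E5, J7, C4, K, T6.
Round 2 — (1), (2), (4), derive G6, U, U44.
Round 3 — (9), (13), derive R6, V4.
Round 4 — (12), derive M9.
Round 5 — (5), (11), derive L6, H5.
H5 first appears in round 5.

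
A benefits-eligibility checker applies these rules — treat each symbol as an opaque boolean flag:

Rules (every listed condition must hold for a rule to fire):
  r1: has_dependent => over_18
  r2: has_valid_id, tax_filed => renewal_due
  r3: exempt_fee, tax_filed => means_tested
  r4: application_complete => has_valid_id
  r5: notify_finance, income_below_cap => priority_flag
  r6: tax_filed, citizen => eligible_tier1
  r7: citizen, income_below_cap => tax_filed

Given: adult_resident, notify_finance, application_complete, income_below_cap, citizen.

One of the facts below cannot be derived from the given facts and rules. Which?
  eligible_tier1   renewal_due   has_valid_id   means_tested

Round 1: r4 [application_complete => has_valid_id]; r5 [notify_finance, income_below_cap => priority_flag]; r7 [citizen, income_below_cap => tax_filed]. Adds has_valid_id, priority_flag, tax_filed.
Round 2: r2 [has_valid_id, tax_filed => renewal_due]; r6 [tax_filed, citizen => eligible_tier1]. Adds renewal_due, eligible_tier1.
Derived: eligible_tier1 (round 2), renewal_due (round 2), has_valid_id (round 1). means_tested never appears in any round.

means_tested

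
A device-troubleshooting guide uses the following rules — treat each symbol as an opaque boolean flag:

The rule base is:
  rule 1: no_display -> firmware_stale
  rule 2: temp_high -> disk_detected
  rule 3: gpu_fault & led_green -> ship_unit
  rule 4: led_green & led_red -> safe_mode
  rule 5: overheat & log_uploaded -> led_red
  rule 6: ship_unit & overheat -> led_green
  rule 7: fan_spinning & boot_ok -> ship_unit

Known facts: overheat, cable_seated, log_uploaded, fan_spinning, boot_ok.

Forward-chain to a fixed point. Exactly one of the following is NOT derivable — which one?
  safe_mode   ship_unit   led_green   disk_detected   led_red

disk_detected

[1] rule 5 [overheat & log_uploaded -> led_red]; rule 7 [fan_spinning & boot_ok -> ship_unit]. ⇒ new: led_red, ship_unit.
[2] rule 6 [ship_unit & overheat -> led_green]. ⇒ new: led_green.
[3] rule 4 [led_green & led_red -> safe_mode]. ⇒ new: safe_mode.
Derived: safe_mode (round 3), led_green (round 2), ship_unit (round 1), led_red (round 1). disk_detected never appears in any round.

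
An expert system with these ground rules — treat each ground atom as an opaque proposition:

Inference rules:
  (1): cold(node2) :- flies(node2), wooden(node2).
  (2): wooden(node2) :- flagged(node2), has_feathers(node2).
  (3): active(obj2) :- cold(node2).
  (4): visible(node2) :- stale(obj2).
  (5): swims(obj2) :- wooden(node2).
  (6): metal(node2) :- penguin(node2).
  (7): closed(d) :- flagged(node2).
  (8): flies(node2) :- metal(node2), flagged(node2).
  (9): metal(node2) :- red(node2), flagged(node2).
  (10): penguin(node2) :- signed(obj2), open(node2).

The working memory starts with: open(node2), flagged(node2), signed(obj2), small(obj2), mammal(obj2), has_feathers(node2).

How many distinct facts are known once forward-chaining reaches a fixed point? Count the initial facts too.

14

Round 1: (2) [wooden(node2) :- flagged(node2), has_feathers(node2).]; (7) [closed(d) :- flagged(node2).]; (10) [penguin(node2) :- signed(obj2), open(node2).]. Adds wooden(node2), closed(d), penguin(node2).
Round 2: (5) [swims(obj2) :- wooden(node2).]; (6) [metal(node2) :- penguin(node2).]. Adds swims(obj2), metal(node2).
Round 3: (8) [flies(node2) :- metal(node2), flagged(node2).]. Adds flies(node2).
Round 4: (1) [cold(node2) :- flies(node2), wooden(node2).]. Adds cold(node2).
Round 5: (3) [active(obj2) :- cold(node2).]. Adds active(obj2).
Closure: {active(obj2), closed(d), cold(node2), flagged(node2), flies(node2), has_feathers(node2), mammal(obj2), metal(node2), open(node2), penguin(node2), signed(obj2), small(obj2), swims(obj2), wooden(node2)} — 14 facts.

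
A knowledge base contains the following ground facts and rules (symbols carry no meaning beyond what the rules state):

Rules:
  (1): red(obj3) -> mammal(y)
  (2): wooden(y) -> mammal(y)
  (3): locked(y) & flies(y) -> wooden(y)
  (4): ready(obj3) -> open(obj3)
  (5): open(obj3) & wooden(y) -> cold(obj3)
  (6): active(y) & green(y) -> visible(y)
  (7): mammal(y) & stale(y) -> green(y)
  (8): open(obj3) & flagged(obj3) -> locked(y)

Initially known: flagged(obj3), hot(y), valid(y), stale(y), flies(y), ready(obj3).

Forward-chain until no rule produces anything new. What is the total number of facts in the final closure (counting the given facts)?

12

Round 1: (4) [ready(obj3) -> open(obj3)]. Adds open(obj3).
Round 2: (8) [open(obj3) & flagged(obj3) -> locked(y)]. Adds locked(y).
Round 3: (3) [locked(y) & flies(y) -> wooden(y)]. Adds wooden(y).
Round 4: (2) [wooden(y) -> mammal(y)]; (5) [open(obj3) & wooden(y) -> cold(obj3)]. Adds mammal(y), cold(obj3).
Round 5: (7) [mammal(y) & stale(y) -> green(y)]. Adds green(y).
Closure: {cold(obj3), flagged(obj3), flies(y), green(y), hot(y), locked(y), mammal(y), open(obj3), ready(obj3), stale(y), valid(y), wooden(y)} — 12 facts.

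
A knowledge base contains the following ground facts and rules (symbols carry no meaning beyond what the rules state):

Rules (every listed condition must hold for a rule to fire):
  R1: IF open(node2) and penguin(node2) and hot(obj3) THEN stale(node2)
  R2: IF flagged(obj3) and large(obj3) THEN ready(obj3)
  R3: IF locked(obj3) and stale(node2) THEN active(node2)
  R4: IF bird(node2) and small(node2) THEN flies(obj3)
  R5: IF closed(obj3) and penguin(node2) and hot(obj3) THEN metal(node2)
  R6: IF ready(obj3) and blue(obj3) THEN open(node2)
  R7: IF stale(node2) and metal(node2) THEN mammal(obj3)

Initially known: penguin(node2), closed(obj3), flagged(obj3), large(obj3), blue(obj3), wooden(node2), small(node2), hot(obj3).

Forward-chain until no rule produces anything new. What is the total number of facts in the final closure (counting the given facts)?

Round 1: R2 [IF flagged(obj3) and large(obj3) THEN ready(obj3)]; R5 [IF closed(obj3) and penguin(node2) and hot(obj3) THEN metal(node2)]. Adds ready(obj3), metal(node2).
Round 2: R6 [IF ready(obj3) and blue(obj3) THEN open(node2)]. Adds open(node2).
Round 3: R1 [IF open(node2) and penguin(node2) and hot(obj3) THEN stale(node2)]. Adds stale(node2).
Round 4: R7 [IF stale(node2) and metal(node2) THEN mammal(obj3)]. Adds mammal(obj3).
Closure: {blue(obj3), closed(obj3), flagged(obj3), hot(obj3), large(obj3), mammal(obj3), metal(node2), open(node2), penguin(node2), ready(obj3), small(node2), stale(node2), wooden(node2)} — 13 facts.

13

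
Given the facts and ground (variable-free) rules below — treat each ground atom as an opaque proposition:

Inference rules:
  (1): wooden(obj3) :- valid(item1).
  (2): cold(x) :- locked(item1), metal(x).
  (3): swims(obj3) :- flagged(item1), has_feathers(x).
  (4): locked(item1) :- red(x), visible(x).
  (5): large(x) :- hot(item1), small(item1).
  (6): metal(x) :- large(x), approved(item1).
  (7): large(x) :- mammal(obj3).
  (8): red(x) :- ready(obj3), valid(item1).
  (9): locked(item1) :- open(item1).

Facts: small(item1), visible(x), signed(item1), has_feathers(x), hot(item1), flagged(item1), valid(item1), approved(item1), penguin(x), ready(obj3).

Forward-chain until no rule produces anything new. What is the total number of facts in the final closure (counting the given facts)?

Round 1: (1) [wooden(obj3) :- valid(item1).]; (3) [swims(obj3) :- flagged(item1), has_feathers(x).]; (5) [large(x) :- hot(item1), small(item1).]; (8) [red(x) :- ready(obj3), valid(item1).]. Adds wooden(obj3), swims(obj3), large(x), red(x).
Round 2: (4) [locked(item1) :- red(x), visible(x).]; (6) [metal(x) :- large(x), approved(item1).]. Adds locked(item1), metal(x).
Round 3: (2) [cold(x) :- locked(item1), metal(x).]. Adds cold(x).
Closure: {approved(item1), cold(x), flagged(item1), has_feathers(x), hot(item1), large(x), locked(item1), metal(x), penguin(x), ready(obj3), red(x), signed(item1), small(item1), swims(obj3), valid(item1), visible(x), wooden(obj3)} — 17 facts.

17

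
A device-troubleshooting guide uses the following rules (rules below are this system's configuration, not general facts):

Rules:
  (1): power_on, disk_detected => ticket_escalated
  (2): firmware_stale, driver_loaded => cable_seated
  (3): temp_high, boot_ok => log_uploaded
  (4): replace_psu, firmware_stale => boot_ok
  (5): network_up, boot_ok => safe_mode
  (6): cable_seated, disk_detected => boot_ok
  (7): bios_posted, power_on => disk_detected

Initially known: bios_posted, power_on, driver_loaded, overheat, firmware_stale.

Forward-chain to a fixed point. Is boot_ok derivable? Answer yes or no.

yes

Round 1 — (2), (7), derive cable_seated, disk_detected.
Round 2 — (1), (6), derive ticket_escalated, boot_ok.
boot_ok appears in round 2, so it is derivable.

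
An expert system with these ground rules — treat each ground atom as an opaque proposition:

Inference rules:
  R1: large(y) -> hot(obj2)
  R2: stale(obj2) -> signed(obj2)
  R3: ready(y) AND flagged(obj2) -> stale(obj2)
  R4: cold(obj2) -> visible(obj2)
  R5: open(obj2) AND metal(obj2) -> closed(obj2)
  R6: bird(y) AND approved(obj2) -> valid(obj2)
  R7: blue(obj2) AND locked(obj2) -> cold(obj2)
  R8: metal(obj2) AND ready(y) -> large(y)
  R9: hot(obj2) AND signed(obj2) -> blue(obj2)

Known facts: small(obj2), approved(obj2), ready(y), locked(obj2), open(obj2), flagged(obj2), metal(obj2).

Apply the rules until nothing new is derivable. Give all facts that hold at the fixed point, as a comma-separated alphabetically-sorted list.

approved(obj2), blue(obj2), closed(obj2), cold(obj2), flagged(obj2), hot(obj2), large(y), locked(obj2), metal(obj2), open(obj2), ready(y), signed(obj2), small(obj2), stale(obj2), visible(obj2)

Round 1: R3 [ready(y) AND flagged(obj2) -> stale(obj2)]; R5 [open(obj2) AND metal(obj2) -> closed(obj2)]; R8 [metal(obj2) AND ready(y) -> large(y)]. Adds stale(obj2), closed(obj2), large(y).
Round 2: R1 [large(y) -> hot(obj2)]; R2 [stale(obj2) -> signed(obj2)]. Adds hot(obj2), signed(obj2).
Round 3: R9 [hot(obj2) AND signed(obj2) -> blue(obj2)]. Adds blue(obj2).
Round 4: R7 [blue(obj2) AND locked(obj2) -> cold(obj2)]. Adds cold(obj2).
Round 5: R4 [cold(obj2) -> visible(obj2)]. Adds visible(obj2).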